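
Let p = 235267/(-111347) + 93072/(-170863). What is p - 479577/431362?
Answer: -4419199112743801/1172385374363126 ≈ -3.7694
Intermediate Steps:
p = -7223101915/2717868923 (p = 235267*(-1/111347) + 93072*(-1/170863) = -235267/111347 - 13296/24409 = -7223101915/2717868923 ≈ -2.6576)
p - 479577/431362 = -7223101915/2717868923 - 479577/431362 = -4419199112743801/1172385374363126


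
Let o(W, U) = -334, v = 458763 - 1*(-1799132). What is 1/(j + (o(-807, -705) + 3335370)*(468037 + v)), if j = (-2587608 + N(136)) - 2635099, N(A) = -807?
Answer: 1/9091076130038 ≈ 1.1000e-13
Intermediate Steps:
v = 2257895 (v = 458763 + 1799132 = 2257895)
j = -5223514 (j = (-2587608 - 807) - 2635099 = -2588415 - 2635099 = -5223514)
1/(j + (o(-807, -705) + 3335370)*(468037 + v)) = 1/(-5223514 + (-334 + 3335370)*(468037 + 2257895)) = 1/(-5223514 + 3335036*2725932) = 1/(-5223514 + 9091081353552) = 1/9091076130038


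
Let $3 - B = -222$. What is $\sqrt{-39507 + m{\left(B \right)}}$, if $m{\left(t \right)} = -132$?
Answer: $i \sqrt{39639} \approx 199.1 i$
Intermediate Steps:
$B = 225$ ($B = 3 - -222 = 3 + 222 = 225$)
$\sqrt{-39507 + m{\left(B \right)}} = \sqrt{-39507 - 132} = \sqrt{-39639} = i \sqrt{39639}$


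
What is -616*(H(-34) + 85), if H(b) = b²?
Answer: -764456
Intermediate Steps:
-616*(H(-34) + 85) = -616*((-34)² + 85) = -616*(1156 + 85) = -616*1241 = -764456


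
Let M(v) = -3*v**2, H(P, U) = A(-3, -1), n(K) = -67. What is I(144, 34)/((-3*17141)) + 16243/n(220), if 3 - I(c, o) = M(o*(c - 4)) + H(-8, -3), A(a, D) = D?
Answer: -5389441657/3445341 ≈ -1564.3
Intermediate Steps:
H(P, U) = -1
I(c, o) = 4 + 3*o**2*(-4 + c)**2 (I(c, o) = 3 - (-3*o**2*(c - 4)**2 - 1) = 3 - (-3*o**2*(-4 + c)**2 - 1) = 3 - (-1 - 3*o**2*(-4 + c)**2) = 3 + (1 + 3*o**2*(-4 + c)**2) = 4 + 3*o**2*(-4 + c)**2)
I(144, 34)/((-3*17141)) + 16243/n(220) = (4 + 3*34**2*(-4 + 144)**2)/((-3*17141)) + 16243/(-67) = (4 + 3*1156*140**2)/(-51423) + 16243*(-1/67) = (4 + 3*1156*19600)*(-1/51423) - 16243/67 = (4 + 67972800)*(-1/51423) - 16243/67 = 67972804*(-1/51423) - 16243/67 = -67972804/51423 - 16243/67 = -5389441657/3445341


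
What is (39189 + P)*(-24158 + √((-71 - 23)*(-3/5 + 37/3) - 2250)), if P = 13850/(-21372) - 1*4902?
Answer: -4425551816603/5343 + 366383957*I*√754410/160290 ≈ -8.2829e+8 + 1.9853e+6*I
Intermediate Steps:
P = -52389697/10686 (P = 13850*(-1/21372) - 4902 = -6925/10686 - 4902 = -52389697/10686 ≈ -4902.6)
(39189 + P)*(-24158 + √((-71 - 23)*(-3/5 + 37/3) - 2250)) = (39189 - 52389697/10686)*(-24158 + √((-71 - 23)*(-3/5 + 37/3) - 2250)) = 366383957*(-24158 + √(-94*(-3*⅕ + 37*(⅓)) - 2250))/10686 = 366383957*(-24158 + √(-94*(-⅗ + 37/3) - 2250))/10686 = 366383957*(-24158 + √(-94*176/15 - 2250))/10686 = 366383957*(-24158 + √(-16544/15 - 2250))/10686 = 366383957*(-24158 + √(-50294/15))/10686 = 366383957*(-24158 + I*√754410/15)/10686 = -4425551816603/5343 + 366383957*I*√754410/160290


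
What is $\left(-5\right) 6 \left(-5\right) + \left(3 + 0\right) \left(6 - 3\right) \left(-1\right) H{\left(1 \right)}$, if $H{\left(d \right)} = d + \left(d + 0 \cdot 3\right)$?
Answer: $132$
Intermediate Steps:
$H{\left(d \right)} = 2 d$ ($H{\left(d \right)} = d + \left(d + 0\right) = d + d = 2 d$)
$\left(-5\right) 6 \left(-5\right) + \left(3 + 0\right) \left(6 - 3\right) \left(-1\right) H{\left(1 \right)} = \left(-5\right) 6 \left(-5\right) + \left(3 + 0\right) \left(6 - 3\right) \left(-1\right) 2 \cdot 1 = \left(-30\right) \left(-5\right) + 3 \left(6 - 3\right) \left(-1\right) 2 = 150 + 3 \cdot 3 \left(-1\right) 2 = 150 + 9 \left(-1\right) 2 = 150 - 18 = 132$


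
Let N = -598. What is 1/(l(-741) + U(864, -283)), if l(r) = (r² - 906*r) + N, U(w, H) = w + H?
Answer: 1/1220410 ≈ 8.1940e-7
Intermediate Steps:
U(w, H) = H + w
l(r) = -598 + r² - 906*r (l(r) = (r² - 906*r) - 598 = -598 + r² - 906*r)
1/(l(-741) + U(864, -283)) = 1/((-598 + (-741)² - 906*(-741)) + (-283 + 864)) = 1/((-598 + 549081 + 671346) + 581) = 1/(1219829 + 581) = 1/1220410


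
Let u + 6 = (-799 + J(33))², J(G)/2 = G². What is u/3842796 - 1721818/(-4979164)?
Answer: 4021286964067/4783477875636 ≈ 0.84066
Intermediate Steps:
J(G) = 2*G²
u = 1901635 (u = -6 + (-799 + 2*33²)² = -6 + (-799 + 2*1089)² = -6 + (-799 + 2178)² = -6 + 1379² = -6 + 1901641 = 1901635)
u/3842796 - 1721818/(-4979164) = 1901635/3842796 - 1721818/(-4979164) = 1901635*(1/3842796) - 1721818*(-1/4979164) = 1901635/3842796 + 860909/2489582 = 4021286964067/4783477875636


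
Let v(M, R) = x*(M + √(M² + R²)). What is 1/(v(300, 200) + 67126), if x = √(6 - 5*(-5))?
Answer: 1/(2*(33563 + 50*√31*(3 + √13))) ≈ 1.4124e-5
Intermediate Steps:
x = √31 (x = √(6 + 25) = √31 ≈ 5.5678)
v(M, R) = √31*(M + √(M² + R²))
1/(v(300, 200) + 67126) = 1/(√31*(300 + √(300² + 200²)) + 67126) = 1/(√31*(300 + √(90000 + 40000)) + 67126) = 1/(√31*(300 + √130000) + 67126) = 1/(√31*(300 + 100*√13) + 67126) = 1/(67126 + √31*(300 + 100*√13))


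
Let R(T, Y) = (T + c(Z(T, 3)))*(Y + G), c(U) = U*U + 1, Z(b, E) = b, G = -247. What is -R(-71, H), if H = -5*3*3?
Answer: 1451532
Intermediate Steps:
c(U) = 1 + U² (c(U) = U² + 1 = 1 + U²)
H = -45 (H = -15*3 = -45)
R(T, Y) = (-247 + Y)*(1 + T + T²) (R(T, Y) = (T + (1 + T²))*(Y - 247) = (1 + T + T²)*(-247 + Y) = (-247 + Y)*(1 + T + T²))
-R(-71, H) = -(-247 - 247*(-71) - 247*(-71)² - 71*(-45) - 45*(1 + (-71)²)) = -(-247 + 17537 - 247*5041 + 3195 - 45*(1 + 5041)) = -(-247 + 17537 - 1245127 + 3195 - 45*5042) = -(-247 + 17537 - 1245127 + 3195 - 226890) = -1*(-1451532) = 1451532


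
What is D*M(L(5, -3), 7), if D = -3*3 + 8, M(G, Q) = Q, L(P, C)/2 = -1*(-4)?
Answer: -7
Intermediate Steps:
L(P, C) = 8 (L(P, C) = 2*(-1*(-4)) = 2*4 = 8)
D = -1 (D = -9 + 8 = -1)
D*M(L(5, -3), 7) = -1*7 = -7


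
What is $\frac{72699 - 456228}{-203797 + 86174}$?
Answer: $\frac{383529}{117623} \approx 3.2607$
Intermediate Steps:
$\frac{72699 - 456228}{-203797 + 86174} = - \frac{383529}{-117623} = \left(-383529\right) \left(- \frac{1}{117623}\right) = \frac{383529}{117623}$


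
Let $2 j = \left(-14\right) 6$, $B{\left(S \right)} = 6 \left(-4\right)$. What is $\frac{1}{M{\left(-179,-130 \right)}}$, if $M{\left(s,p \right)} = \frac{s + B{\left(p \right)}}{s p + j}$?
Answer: $- \frac{23228}{203} \approx -114.42$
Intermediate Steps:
$B{\left(S \right)} = -24$
$j = -42$ ($j = \frac{\left(-14\right) 6}{2} = \frac{1}{2} \left(-84\right) = -42$)
$M{\left(s,p \right)} = \frac{-24 + s}{-42 + p s}$ ($M{\left(s,p \right)} = \frac{s - 24}{s p - 42} = \frac{-24 + s}{p s - 42} = \frac{-24 + s}{-42 + p s}$)
$\frac{1}{M{\left(-179,-130 \right)}} = \frac{1}{\frac{1}{-42 - -23270} \left(-24 - 179\right)} = \frac{1}{\frac{1}{-42 + 23270} \left(-203\right)} = \frac{1}{\frac{1}{23228} \left(-203\right)} = \frac{1}{- \frac{203}{23228}} = - \frac{23228}{203}$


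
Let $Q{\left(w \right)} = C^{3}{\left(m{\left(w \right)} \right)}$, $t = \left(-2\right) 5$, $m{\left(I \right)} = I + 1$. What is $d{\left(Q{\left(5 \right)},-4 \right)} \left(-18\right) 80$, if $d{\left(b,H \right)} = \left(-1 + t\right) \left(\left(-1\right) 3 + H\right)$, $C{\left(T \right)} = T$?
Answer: $-110880$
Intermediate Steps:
$m{\left(I \right)} = 1 + I$
$t = -10$
$Q{\left(w \right)} = \left(1 + w\right)^{3}$
$d{\left(b,H \right)} = 33 - 11 H$ ($d{\left(b,H \right)} = \left(-1 - 10\right) \left(\left(-1\right) 3 + H\right) = - 11 \left(-3 + H\right) = 33 - 11 H$)
$d{\left(Q{\left(5 \right)},-4 \right)} \left(-18\right) 80 = \left(33 - -44\right) \left(-18\right) 80 = \left(33 + 44\right) \left(-18\right) 80 = 77 \left(-18\right) 80 = \left(-1386\right) 80 = -110880$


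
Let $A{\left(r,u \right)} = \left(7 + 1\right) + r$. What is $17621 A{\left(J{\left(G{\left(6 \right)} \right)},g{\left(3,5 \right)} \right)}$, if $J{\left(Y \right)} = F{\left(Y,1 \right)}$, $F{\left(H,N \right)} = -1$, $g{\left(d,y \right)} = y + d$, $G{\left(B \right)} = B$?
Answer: $123347$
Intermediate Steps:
$g{\left(d,y \right)} = d + y$
$J{\left(Y \right)} = -1$
$A{\left(r,u \right)} = 8 + r$
$17621 A{\left(J{\left(G{\left(6 \right)} \right)},g{\left(3,5 \right)} \right)} = 17621 \left(8 - 1\right) = 17621 \cdot 7 = 123347$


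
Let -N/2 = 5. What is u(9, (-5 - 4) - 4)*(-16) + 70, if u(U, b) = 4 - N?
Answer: -154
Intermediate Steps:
N = -10 (N = -2*5 = -10)
u(U, b) = 14 (u(U, b) = 4 - 1*(-10) = 4 + 10 = 14)
u(9, (-5 - 4) - 4)*(-16) + 70 = 14*(-16) + 70 = -224 + 70 = -154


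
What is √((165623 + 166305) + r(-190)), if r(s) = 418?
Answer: √332346 ≈ 576.49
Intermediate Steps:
√((165623 + 166305) + r(-190)) = √((165623 + 166305) + 418) = √(331928 + 418) = √332346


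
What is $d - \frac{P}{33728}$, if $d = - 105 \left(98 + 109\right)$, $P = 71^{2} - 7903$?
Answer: $- \frac{366537609}{16864} \approx -21735.0$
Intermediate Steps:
$P = -2862$ ($P = 5041 - 7903 = -2862$)
$d = -21735$ ($d = \left(-105\right) 207 = -21735$)
$d - \frac{P}{33728} = -21735 - - \frac{2862}{33728} = -21735 - \left(-2862\right) \frac{1}{33728} = -21735 - - \frac{1431}{16864} = -21735 + \frac{1431}{16864} = - \frac{366537609}{16864}$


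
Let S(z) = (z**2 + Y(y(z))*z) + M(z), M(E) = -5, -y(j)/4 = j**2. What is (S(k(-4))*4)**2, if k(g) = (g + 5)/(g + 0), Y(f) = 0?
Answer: 6241/16 ≈ 390.06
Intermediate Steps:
y(j) = -4*j**2
k(g) = (5 + g)/g
S(z) = -5 + z**2 (S(z) = (z**2 + 0*z) - 5 = (z**2 + 0) - 5 = z**2 - 5 = -5 + z**2)
(S(k(-4))*4)**2 = ((-5 + ((5 - 4)/(-4))**2)*4)**2 = ((-5 + (-1/4*1)**2)*4)**2 = ((-5 + (-1/4)**2)*4)**2 = ((-5 + 1/16)*4)**2 = (-79/16*4)**2 = (-79/4)**2 = 6241/16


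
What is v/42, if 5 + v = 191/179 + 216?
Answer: 18980/3759 ≈ 5.0492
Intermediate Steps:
v = 37960/179 (v = -5 + (191/179 + 216) = -5 + 38855/179 = 37960/179 ≈ 212.07)
v/42 = (37960/179)/42 = (37960/179)*(1/42) = 18980/3759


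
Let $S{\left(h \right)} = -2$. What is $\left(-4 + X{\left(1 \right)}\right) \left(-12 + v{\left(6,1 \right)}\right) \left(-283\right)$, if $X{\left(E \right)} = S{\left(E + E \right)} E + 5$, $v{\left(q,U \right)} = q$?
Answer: $-1698$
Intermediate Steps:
$X{\left(E \right)} = 5 - 2 E$ ($X{\left(E \right)} = - 2 E + 5 = 5 - 2 E$)
$\left(-4 + X{\left(1 \right)}\right) \left(-12 + v{\left(6,1 \right)}\right) \left(-283\right) = \left(-4 + \left(5 - 2\right)\right) \left(-12 + 6\right) \left(-283\right) = \left(-4 + \left(5 - 2\right)\right) \left(-6\right) \left(-283\right) = \left(-4 + 3\right) \left(-6\right) \left(-283\right) = \left(-1\right) \left(-6\right) \left(-283\right) = 6 \left(-283\right) = -1698$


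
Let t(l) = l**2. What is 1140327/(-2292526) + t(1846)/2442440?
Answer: 24168736792/26919986555 ≈ 0.89780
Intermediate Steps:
1140327/(-2292526) + t(1846)/2442440 = 1140327/(-2292526) + 1846**2/2442440 = 1140327*(-1/2292526) + 3407716*(1/2442440) = -1140327/2292526 + 65533/46970 = 24168736792/26919986555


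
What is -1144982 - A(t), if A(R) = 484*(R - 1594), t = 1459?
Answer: -1079642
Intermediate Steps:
A(R) = -771496 + 484*R (A(R) = 484*(-1594 + R) = -771496 + 484*R)
-1144982 - A(t) = -1144982 - (-771496 + 484*1459) = -1144982 - (-771496 + 706156) = -1144982 - 1*(-65340) = -1144982 + 65340 = -1079642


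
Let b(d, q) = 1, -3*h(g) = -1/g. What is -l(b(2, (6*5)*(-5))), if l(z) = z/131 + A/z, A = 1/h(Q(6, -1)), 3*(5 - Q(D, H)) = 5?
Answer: -1311/131 ≈ -10.008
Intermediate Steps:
Q(D, H) = 10/3 (Q(D, H) = 5 - 1/3*5 = 5 - 5/3 = 10/3)
h(g) = 1/(3*g) (h(g) = -(-1)/(3*g) = 1/(3*g))
A = 10 (A = 1/(1/(3*(10/3))) = 1/((1/3)*(3/10)) = 1/(1/10) = 10)
l(z) = 10/z + z/131 (l(z) = z/131 + 10/z = 10/z + z/131)
-l(b(2, (6*5)*(-5))) = -(10/1 + (1/131)*1) = -(10*1 + 1/131) = -(10 + 1/131) = -1*1311/131 = -1311/131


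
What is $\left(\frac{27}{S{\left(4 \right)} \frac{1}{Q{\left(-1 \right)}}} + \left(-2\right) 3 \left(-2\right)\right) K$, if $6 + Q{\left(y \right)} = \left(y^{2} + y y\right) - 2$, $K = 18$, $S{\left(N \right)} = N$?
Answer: $-513$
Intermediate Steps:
$Q{\left(y \right)} = -8 + 2 y^{2}$ ($Q{\left(y \right)} = -6 - \left(2 - y^{2} - y y\right) = -6 + \left(\left(y^{2} + y^{2}\right) - 2\right) = -6 + \left(2 y^{2} - 2\right) = -6 + \left(-2 + 2 y^{2}\right) = -8 + 2 y^{2}$)
$\left(\frac{27}{S{\left(4 \right)} \frac{1}{Q{\left(-1 \right)}}} + \left(-2\right) 3 \left(-2\right)\right) K = \left(\frac{27}{4 \frac{1}{-8 + 2 \left(-1\right)^{2}}} + \left(-2\right) 3 \left(-2\right)\right) 18 = \left(\frac{27}{4 \frac{1}{-8 + 2 \cdot 1}} - -12\right) 18 = \left(\frac{27}{4 \frac{1}{-8 + 2}} + 12\right) 18 = \left(\frac{27}{4 \frac{1}{-6}} + 12\right) 18 = \left(\frac{27}{4 \left(- \frac{1}{6}\right)} + 12\right) 18 = \left(\frac{27}{- \frac{2}{3}} + 12\right) 18 = \left(27 \left(- \frac{3}{2}\right) + 12\right) 18 = \left(- \frac{81}{2} + 12\right) 18 = \left(- \frac{57}{2}\right) 18 = -513$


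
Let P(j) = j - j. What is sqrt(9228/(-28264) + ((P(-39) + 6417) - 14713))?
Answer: I*sqrt(414221942638)/7066 ≈ 91.084*I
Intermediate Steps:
P(j) = 0
sqrt(9228/(-28264) + ((P(-39) + 6417) - 14713)) = sqrt(9228/(-28264) + ((0 + 6417) - 14713)) = sqrt(9228*(-1/28264) + (6417 - 14713)) = sqrt(-2307/7066 - 8296) = sqrt(-58621843/7066) = I*sqrt(414221942638)/7066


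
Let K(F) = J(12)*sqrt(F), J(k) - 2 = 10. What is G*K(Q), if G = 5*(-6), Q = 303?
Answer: -360*sqrt(303) ≈ -6266.5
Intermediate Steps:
J(k) = 12 (J(k) = 2 + 10 = 12)
G = -30
K(F) = 12*sqrt(F)
G*K(Q) = -360*sqrt(303)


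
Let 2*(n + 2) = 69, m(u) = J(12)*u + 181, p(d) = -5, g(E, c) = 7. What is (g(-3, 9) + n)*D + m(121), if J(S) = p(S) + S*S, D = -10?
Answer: 16605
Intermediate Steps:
J(S) = -5 + S² (J(S) = -5 + S*S = -5 + S²)
m(u) = 181 + 139*u (m(u) = (-5 + 12²)*u + 181 = (-5 + 144)*u + 181 = 139*u + 181 = 181 + 139*u)
n = 65/2 (n = -2 + (½)*69 = -2 + 69/2 = 65/2 ≈ 32.500)
(g(-3, 9) + n)*D + m(121) = (7 + 65/2)*(-10) + (181 + 139*121) = (79/2)*(-10) + (181 + 16819) = -395 + 17000 = 16605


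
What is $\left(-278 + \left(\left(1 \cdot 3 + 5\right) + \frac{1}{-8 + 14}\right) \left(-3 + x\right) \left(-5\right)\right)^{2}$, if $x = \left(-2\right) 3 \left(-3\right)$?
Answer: $\frac{3171961}{4} \approx 7.9299 \cdot 10^{5}$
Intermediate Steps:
$x = 18$ ($x = \left(-6\right) \left(-3\right) = 18$)
$\left(-278 + \left(\left(1 \cdot 3 + 5\right) + \frac{1}{-8 + 14}\right) \left(-3 + x\right) \left(-5\right)\right)^{2} = \left(-278 + \left(\left(1 \cdot 3 + 5\right) + \frac{1}{-8 + 14}\right) \left(-3 + 18\right) \left(-5\right)\right)^{2} = \left(-278 + \left(\left(3 + 5\right) + \frac{1}{6}\right) 15 \left(-5\right)\right)^{2} = \left(-278 + \left(8 + \frac{1}{6}\right) \left(-75\right)\right)^{2} = \left(-278 + \frac{49}{6} \left(-75\right)\right)^{2} = \left(-278 - \frac{1225}{2}\right)^{2} = \left(- \frac{1781}{2}\right)^{2} = \frac{3171961}{4}$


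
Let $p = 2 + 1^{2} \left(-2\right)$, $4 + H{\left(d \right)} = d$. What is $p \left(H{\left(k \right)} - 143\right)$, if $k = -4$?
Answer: $0$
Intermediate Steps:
$H{\left(d \right)} = -4 + d$
$p = 0$ ($p = 2 + 1 \left(-2\right) = 2 - 2 = 0$)
$p \left(H{\left(k \right)} - 143\right) = 0 \left(\left(-4 - 4\right) - 143\right) = 0 \left(-8 - 143\right) = 0 \left(-151\right) = 0$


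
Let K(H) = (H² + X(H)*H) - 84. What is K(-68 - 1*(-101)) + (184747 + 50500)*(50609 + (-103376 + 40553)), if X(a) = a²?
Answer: -2873269916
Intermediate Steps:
K(H) = -84 + H² + H³ (K(H) = (H² + H²*H) - 84 = (H² + H³) - 84 = -84 + H² + H³)
K(-68 - 1*(-101)) + (184747 + 50500)*(50609 + (-103376 + 40553)) = (-84 + (-68 - 1*(-101))² + (-68 - 1*(-101))³) + (184747 + 50500)*(50609 + (-103376 + 40553)) = (-84 + (-68 + 101)² + (-68 + 101)³) + 235247*(50609 - 62823) = (-84 + 33² + 33³) + 235247*(-12214) = (-84 + 1089 + 35937) - 2873306858 = 36942 - 2873306858 = -2873269916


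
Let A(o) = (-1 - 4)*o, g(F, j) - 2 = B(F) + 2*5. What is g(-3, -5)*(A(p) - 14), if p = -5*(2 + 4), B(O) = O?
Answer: 1224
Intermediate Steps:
p = -30 (p = -5*6 = -30)
g(F, j) = 12 + F (g(F, j) = 2 + (F + 2*5) = 2 + (F + 10) = 2 + (10 + F) = 12 + F)
A(o) = -5*o
g(-3, -5)*(A(p) - 14) = (12 - 3)*(-5*(-30) - 14) = 9*(150 - 14) = 9*136 = 1224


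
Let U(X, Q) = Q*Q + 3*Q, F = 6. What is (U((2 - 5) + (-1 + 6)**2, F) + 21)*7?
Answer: 525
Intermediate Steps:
U(X, Q) = Q**2 + 3*Q
(U((2 - 5) + (-1 + 6)**2, F) + 21)*7 = (6*(3 + 6) + 21)*7 = (6*9 + 21)*7 = (54 + 21)*7 = 75*7 = 525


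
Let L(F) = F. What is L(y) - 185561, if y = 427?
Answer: -185134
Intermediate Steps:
L(y) - 185561 = 427 - 185561 = -185134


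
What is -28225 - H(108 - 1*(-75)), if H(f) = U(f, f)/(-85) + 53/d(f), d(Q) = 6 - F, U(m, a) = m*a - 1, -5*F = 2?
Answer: -75722909/2720 ≈ -27839.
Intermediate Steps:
F = -⅖ (F = -⅕*2 = -⅖ ≈ -0.40000)
U(m, a) = -1 + a*m (U(m, a) = a*m - 1 = -1 + a*m)
d(Q) = 32/5 (d(Q) = 6 - 1*(-⅖) = 6 + ⅖ = 32/5)
H(f) = 22557/2720 - f²/85 (H(f) = (-1 + f*f)/(-85) + 53/(32/5) = (-1 + f²)*(-1/85) + 53*(5/32) = (1/85 - f²/85) + 265/32 = 22557/2720 - f²/85)
-28225 - H(108 - 1*(-75)) = -28225 - (22557/2720 - (108 - 1*(-75))²/85) = -28225 - (22557/2720 - (108 + 75)²/85) = -28225 - (22557/2720 - 1/85*183²) = -28225 - (22557/2720 - 1/85*33489) = -28225 - (22557/2720 - 33489/85) = -28225 - 1*(-1049091/2720) = -28225 + 1049091/2720 = -75722909/2720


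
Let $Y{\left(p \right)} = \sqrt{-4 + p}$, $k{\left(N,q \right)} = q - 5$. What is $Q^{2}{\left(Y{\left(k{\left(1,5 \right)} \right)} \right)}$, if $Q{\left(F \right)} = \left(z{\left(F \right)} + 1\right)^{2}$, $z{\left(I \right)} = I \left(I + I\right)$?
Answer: $2401$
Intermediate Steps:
$k{\left(N,q \right)} = -5 + q$
$z{\left(I \right)} = 2 I^{2}$ ($z{\left(I \right)} = I 2 I = 2 I^{2}$)
$Q{\left(F \right)} = \left(1 + 2 F^{2}\right)^{2}$ ($Q{\left(F \right)} = \left(2 F^{2} + 1\right)^{2} = \left(1 + 2 F^{2}\right)^{2}$)
$Q^{2}{\left(Y{\left(k{\left(1,5 \right)} \right)} \right)} = \left(\left(1 + 2 \left(\sqrt{-4 + \left(-5 + 5\right)}\right)^{2}\right)^{2}\right)^{2} = \left(\left(1 + 2 \left(\sqrt{-4 + 0}\right)^{2}\right)^{2}\right)^{2} = \left(\left(1 + 2 \left(\sqrt{-4}\right)^{2}\right)^{2}\right)^{2} = \left(\left(1 + 2 \left(2 i\right)^{2}\right)^{2}\right)^{2} = \left(\left(1 + 2 \left(-4\right)\right)^{2}\right)^{2} = \left(\left(1 - 8\right)^{2}\right)^{2} = \left(\left(-7\right)^{2}\right)^{2} = 49^{2} = 2401$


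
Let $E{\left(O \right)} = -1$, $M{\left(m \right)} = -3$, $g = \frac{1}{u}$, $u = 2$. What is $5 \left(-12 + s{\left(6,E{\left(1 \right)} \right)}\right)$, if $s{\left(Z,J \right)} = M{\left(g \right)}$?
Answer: $-75$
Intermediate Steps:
$g = \frac{1}{2} \approx 0.5$
$s{\left(Z,J \right)} = -3$
$5 \left(-12 + s{\left(6,E{\left(1 \right)} \right)}\right) = 5 \left(-12 - 3\right) = 5 \left(-15\right) = -75$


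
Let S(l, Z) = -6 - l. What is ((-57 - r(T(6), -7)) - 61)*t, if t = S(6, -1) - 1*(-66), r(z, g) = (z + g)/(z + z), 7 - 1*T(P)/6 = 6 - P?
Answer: -12789/2 ≈ -6394.5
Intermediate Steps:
T(P) = 6 + 6*P (T(P) = 42 - 6*(6 - P) = 42 + (-36 + 6*P) = 6 + 6*P)
r(z, g) = (g + z)/(2*z) (r(z, g) = (g + z)/((2*z)) = (g + z)*(1/(2*z)) = (g + z)/(2*z))
t = 54 (t = (-6 - 1*6) - 1*(-66) = (-6 - 6) + 66 = -12 + 66 = 54)
((-57 - r(T(6), -7)) - 61)*t = ((-57 - (-7 + (6 + 6*6))/(2*(6 + 6*6))) - 61)*54 = ((-57 - (-7 + (6 + 36))/(2*(6 + 36))) - 61)*54 = ((-57 - (-7 + 42)/(2*42)) - 61)*54 = ((-57 - 35/(2*42)) - 61)*54 = ((-57 - 1*5/12) - 61)*54 = ((-57 - 5/12) - 61)*54 = (-689/12 - 61)*54 = -1421/12*54 = -12789/2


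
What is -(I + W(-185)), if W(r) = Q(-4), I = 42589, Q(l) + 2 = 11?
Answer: -42598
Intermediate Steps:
Q(l) = 9 (Q(l) = -2 + 11 = 9)
W(r) = 9
-(I + W(-185)) = -(42589 + 9) = -1*42598 = -42598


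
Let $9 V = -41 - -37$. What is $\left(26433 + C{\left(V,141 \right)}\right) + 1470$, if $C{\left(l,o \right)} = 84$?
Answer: $27987$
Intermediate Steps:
$V = - \frac{4}{9}$ ($V = \frac{-41 - -37}{9} = \frac{-41 + 37}{9} = \frac{1}{9} \left(-4\right) = - \frac{4}{9} \approx -0.44444$)
$\left(26433 + C{\left(V,141 \right)}\right) + 1470 = \left(26433 + 84\right) + 1470 = 26517 + 1470 = 27987$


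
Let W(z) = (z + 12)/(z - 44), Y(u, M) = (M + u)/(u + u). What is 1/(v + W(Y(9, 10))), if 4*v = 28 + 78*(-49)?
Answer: -1546/1466851 ≈ -0.0010540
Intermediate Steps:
Y(u, M) = (M + u)/(2*u) (Y(u, M) = (M + u)/((2*u)) = (M + u)*(1/(2*u)) = (M + u)/(2*u))
W(z) = (12 + z)/(-44 + z)
v = -1897/2 (v = (28 + 78*(-49))/4 = (28 - 3822)/4 = (1/4)*(-3794) = -1897/2 ≈ -948.50)
1/(v + W(Y(9, 10))) = 1/(-1897/2 + (12 + (1/2)*(10 + 9)/9)/(-44 + (1/2)*(10 + 9)/9)) = 1/(-1897/2 + (12 + (1/2)*(1/9)*19)/(-44 + (1/2)*(1/9)*19)) = 1/(-1897/2 + (12 + 19/18)/(-44 + 19/18)) = 1/(-1897/2 + (235/18)/(-773/18)) = 1/(-1897/2 - 18/773*235/18) = 1/(-1897/2 - 235/773) = 1/(-1466851/1546) = -1546/1466851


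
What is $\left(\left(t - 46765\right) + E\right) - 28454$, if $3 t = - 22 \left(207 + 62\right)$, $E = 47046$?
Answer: $- \frac{90437}{3} \approx -30146.0$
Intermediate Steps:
$t = - \frac{5918}{3}$ ($t = \frac{\left(-22\right) \left(207 + 62\right)}{3} = \frac{\left(-22\right) 269}{3} = \frac{1}{3} \left(-5918\right) = - \frac{5918}{3} \approx -1972.7$)
$\left(\left(t - 46765\right) + E\right) - 28454 = \left(\left(- \frac{5918}{3} - 46765\right) + 47046\right) - 28454 = \left(- \frac{146213}{3} + 47046\right) - 28454 = - \frac{5075}{3} - 28454 = - \frac{90437}{3}$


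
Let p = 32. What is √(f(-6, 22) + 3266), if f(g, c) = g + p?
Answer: 2*√823 ≈ 57.376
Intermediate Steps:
f(g, c) = 32 + g (f(g, c) = g + 32 = 32 + g)
√(f(-6, 22) + 3266) = √((32 - 6) + 3266) = √(26 + 3266) = √3292 = 2*√823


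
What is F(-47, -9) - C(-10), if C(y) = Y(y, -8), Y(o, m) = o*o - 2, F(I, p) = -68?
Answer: -166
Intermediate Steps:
Y(o, m) = -2 + o² (Y(o, m) = o² - 2 = -2 + o²)
C(y) = -2 + y²
F(-47, -9) - C(-10) = -68 - (-2 + (-10)²) = -68 - (-2 + 100) = -68 - 1*98 = -68 - 98 = -166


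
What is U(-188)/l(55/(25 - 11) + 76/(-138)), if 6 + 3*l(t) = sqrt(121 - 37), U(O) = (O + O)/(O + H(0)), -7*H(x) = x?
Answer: 3/4 + sqrt(21)/4 ≈ 1.8956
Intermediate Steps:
H(x) = -x/7
U(O) = 2 (U(O) = (O + O)/(O - 1/7*0) = (2*O)/(O + 0) = (2*O)/O = 2)
l(t) = -2 + 2*sqrt(21)/3 (l(t) = -2 + sqrt(121 - 37)/3 = -2 + sqrt(84)/3 = -2 + (2*sqrt(21))/3 = -2 + 2*sqrt(21)/3)
U(-188)/l(55/(25 - 11) + 76/(-138)) = 2/(-2 + 2*sqrt(21)/3)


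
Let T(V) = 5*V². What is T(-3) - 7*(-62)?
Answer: 479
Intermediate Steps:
T(-3) - 7*(-62) = 5*(-3)² - 7*(-62) = 5*9 + 434 = 45 + 434 = 479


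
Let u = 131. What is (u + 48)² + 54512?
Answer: 86553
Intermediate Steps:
(u + 48)² + 54512 = (131 + 48)² + 54512 = 179² + 54512 = 32041 + 54512 = 86553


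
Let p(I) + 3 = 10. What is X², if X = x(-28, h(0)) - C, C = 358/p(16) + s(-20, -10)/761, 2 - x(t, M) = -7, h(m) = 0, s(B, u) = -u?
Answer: 50429439225/28376929 ≈ 1777.1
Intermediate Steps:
p(I) = 7 (p(I) = -3 + 10 = 7)
x(t, M) = 9 (x(t, M) = 2 - 1*(-7) = 2 + 7 = 9)
C = 272508/5327 (C = 358/7 - 1*(-10)/761 = 358*(⅐) + 10*(1/761) = 358/7 + 10/761 = 272508/5327 ≈ 51.156)
X = -224565/5327 (X = 9 - 1*272508/5327 = 9 - 272508/5327 = -224565/5327 ≈ -42.156)
X² = (-224565/5327)² = 50429439225/28376929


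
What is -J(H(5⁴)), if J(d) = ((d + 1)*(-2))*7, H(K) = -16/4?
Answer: -42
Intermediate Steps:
H(K) = -4 (H(K) = -16*¼ = -4)
J(d) = -14 - 14*d (J(d) = ((1 + d)*(-2))*7 = (-2 - 2*d)*7 = -14 - 14*d)
-J(H(5⁴)) = -(-14 - 14*(-4)) = -(-14 + 56) = -1*42 = -42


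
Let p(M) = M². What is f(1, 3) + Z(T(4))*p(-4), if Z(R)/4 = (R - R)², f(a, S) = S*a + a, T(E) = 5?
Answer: 4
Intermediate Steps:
f(a, S) = a + S*a
Z(R) = 0 (Z(R) = 4*(R - R)² = 4*0² = 4*0 = 0)
f(1, 3) + Z(T(4))*p(-4) = 1*(1 + 3) + 0*(-4)² = 1*4 + 0*16 = 4 + 0 = 4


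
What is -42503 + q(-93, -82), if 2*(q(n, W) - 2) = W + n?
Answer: -85177/2 ≈ -42589.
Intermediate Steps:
q(n, W) = 2 + W/2 + n/2 (q(n, W) = 2 + (W + n)/2 = 2 + (W/2 + n/2) = 2 + W/2 + n/2)
-42503 + q(-93, -82) = -42503 + (2 + (1/2)*(-82) + (1/2)*(-93)) = -42503 + (2 - 41 - 93/2) = -42503 - 171/2 = -85177/2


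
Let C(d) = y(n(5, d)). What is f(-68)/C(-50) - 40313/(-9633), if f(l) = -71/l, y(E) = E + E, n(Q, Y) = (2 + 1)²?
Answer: 1282745/302328 ≈ 4.2429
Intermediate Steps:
n(Q, Y) = 9 (n(Q, Y) = 3² = 9)
y(E) = 2*E
C(d) = 18 (C(d) = 2*9 = 18)
f(-68)/C(-50) - 40313/(-9633) = -71/(-68)/18 - 40313/(-9633) = -71*(-1/68)*(1/18) - 40313*(-1/9633) = (71/68)*(1/18) + 3101/741 = 71/1224 + 3101/741 = 1282745/302328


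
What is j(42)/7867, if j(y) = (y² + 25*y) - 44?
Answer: 2770/7867 ≈ 0.35210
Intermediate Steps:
j(y) = -44 + y² + 25*y
j(42)/7867 = (-44 + 42² + 25*42)/7867 = (-44 + 1764 + 1050)*(1/7867) = 2770*(1/7867) = 2770/7867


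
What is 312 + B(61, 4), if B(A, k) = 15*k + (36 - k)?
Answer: 404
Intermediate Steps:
B(A, k) = 36 + 14*k
312 + B(61, 4) = 312 + (36 + 14*4) = 312 + (36 + 56) = 312 + 92 = 404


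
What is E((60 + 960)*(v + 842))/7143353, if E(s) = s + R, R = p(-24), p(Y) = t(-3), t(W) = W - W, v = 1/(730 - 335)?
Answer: 9692652/80617841 ≈ 0.12023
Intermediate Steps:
v = 1/395 ≈ 0.0025316
t(W) = 0
p(Y) = 0
R = 0
E(s) = s (E(s) = s + 0 = s)
E((60 + 960)*(v + 842))/7143353 = ((60 + 960)*(1/395 + 842))/7143353 = (1020*(332591/395))*(1/7143353) = (67848564/79)*(1/7143353) = 9692652/80617841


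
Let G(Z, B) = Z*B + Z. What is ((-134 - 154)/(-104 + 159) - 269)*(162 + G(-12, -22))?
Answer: -6244362/55 ≈ -1.1353e+5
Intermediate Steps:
G(Z, B) = Z + B*Z (G(Z, B) = B*Z + Z = Z + B*Z)
((-134 - 154)/(-104 + 159) - 269)*(162 + G(-12, -22)) = ((-134 - 154)/(-104 + 159) - 269)*(162 - 12*(1 - 22)) = (-288/55 - 269)*(162 - 12*(-21)) = (-288*1/55 - 269)*(162 + 252) = (-288/55 - 269)*414 = -15083/55*414 = -6244362/55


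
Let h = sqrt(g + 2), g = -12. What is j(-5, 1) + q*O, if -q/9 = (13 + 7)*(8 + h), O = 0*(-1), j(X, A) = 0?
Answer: 0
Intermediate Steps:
h = I*sqrt(10) (h = sqrt(-12 + 2) = sqrt(-10) = I*sqrt(10) ≈ 3.1623*I)
O = 0
q = -1440 - 180*I*sqrt(10) (q = -9*(13 + 7)*(8 + I*sqrt(10)) = -180*(8 + I*sqrt(10)) = -9*(160 + 20*I*sqrt(10)) = -1440 - 180*I*sqrt(10) ≈ -1440.0 - 569.21*I)
j(-5, 1) + q*O = 0 + (-1440 - 180*I*sqrt(10))*0 = 0 + 0 = 0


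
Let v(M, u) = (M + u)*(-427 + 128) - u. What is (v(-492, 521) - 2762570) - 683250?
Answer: -3455012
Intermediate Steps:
v(M, u) = -300*u - 299*M (v(M, u) = (M + u)*(-299) - u = (-299*M - 299*u) - u = -300*u - 299*M)
(v(-492, 521) - 2762570) - 683250 = ((-300*521 - 299*(-492)) - 2762570) - 683250 = ((-156300 + 147108) - 2762570) - 683250 = (-9192 - 2762570) - 683250 = -2771762 - 683250 = -3455012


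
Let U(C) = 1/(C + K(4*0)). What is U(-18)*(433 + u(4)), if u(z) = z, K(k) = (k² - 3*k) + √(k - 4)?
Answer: -3933/164 - 437*I/164 ≈ -23.982 - 2.6646*I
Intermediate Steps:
K(k) = k² + √(-4 + k) - 3*k (K(k) = (k² - 3*k) + √(-4 + k) = k² + √(-4 + k) - 3*k)
U(C) = 1/(C + 2*I) (U(C) = 1/(C + ((4*0)² + √(-4 + 4*0) - 12*0)) = 1/(C + (0² + √(-4 + 0) - 3*0)) = 1/(C + (0 + √(-4) + 0)) = 1/(C + (0 + 2*I + 0)) = 1/(C + 2*I))
U(-18)*(433 + u(4)) = (433 + 4)/(-18 + 2*I) = ((-18 - 2*I)/328)*437 = 437*(-18 - 2*I)/328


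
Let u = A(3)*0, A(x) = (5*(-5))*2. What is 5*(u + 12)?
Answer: 60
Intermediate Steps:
A(x) = -50 (A(x) = -25*2 = -50)
u = 0 (u = -50*0 = 0)
5*(u + 12) = 5*(0 + 12) = 5*12 = 60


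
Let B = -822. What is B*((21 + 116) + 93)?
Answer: -189060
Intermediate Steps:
B*((21 + 116) + 93) = -822*((21 + 116) + 93) = -822*(137 + 93) = -822*230 = -189060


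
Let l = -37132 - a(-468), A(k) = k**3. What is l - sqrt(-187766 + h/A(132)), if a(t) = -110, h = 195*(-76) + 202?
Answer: -37022 - I*sqrt(14251241601498)/8712 ≈ -37022.0 - 433.32*I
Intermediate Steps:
h = -14618 (h = -14820 + 202 = -14618)
l = -37022 (l = -37132 - 1*(-110) = -37132 + 110 = -37022)
l - sqrt(-187766 + h/A(132)) = -37022 - sqrt(-187766 - 14618/(132**3)) = -37022 - sqrt(-187766 - 14618/2299968) = -37022 - sqrt(-187766 - 14618*1/2299968) = -37022 - sqrt(-187766 - 7309/1149984) = -37022 - sqrt(-215927903053/1149984) = -37022 - I*sqrt(14251241601498)/8712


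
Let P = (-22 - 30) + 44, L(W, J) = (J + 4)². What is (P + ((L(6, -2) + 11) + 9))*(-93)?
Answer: -1488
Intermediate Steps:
L(W, J) = (4 + J)²
P = -8 (P = -52 + 44 = -8)
(P + ((L(6, -2) + 11) + 9))*(-93) = (-8 + (((4 - 2)² + 11) + 9))*(-93) = (-8 + ((2² + 11) + 9))*(-93) = (-8 + ((4 + 11) + 9))*(-93) = (-8 + (15 + 9))*(-93) = (-8 + 24)*(-93) = 16*(-93) = -1488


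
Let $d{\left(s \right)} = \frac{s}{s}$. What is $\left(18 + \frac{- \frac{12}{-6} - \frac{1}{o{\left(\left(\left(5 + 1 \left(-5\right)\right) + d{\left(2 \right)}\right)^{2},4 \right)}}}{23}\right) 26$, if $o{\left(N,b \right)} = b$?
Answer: $\frac{21619}{46} \approx 469.98$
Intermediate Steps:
$d{\left(s \right)} = 1$
$\left(18 + \frac{- \frac{12}{-6} - \frac{1}{o{\left(\left(\left(5 + 1 \left(-5\right)\right) + d{\left(2 \right)}\right)^{2},4 \right)}}}{23}\right) 26 = \left(18 + \frac{- \frac{12}{-6} - \frac{1}{4}}{23}\right) 26 = \left(18 + \left(\left(-12\right) \left(- \frac{1}{6}\right) - \frac{1}{4}\right) \frac{1}{23}\right) 26 = \left(18 + \left(2 - \frac{1}{4}\right) \frac{1}{23}\right) 26 = \left(18 + \frac{7}{4} \cdot \frac{1}{23}\right) 26 = \left(18 + \frac{7}{92}\right) 26 = \frac{1663}{92} \cdot 26 = \frac{21619}{46}$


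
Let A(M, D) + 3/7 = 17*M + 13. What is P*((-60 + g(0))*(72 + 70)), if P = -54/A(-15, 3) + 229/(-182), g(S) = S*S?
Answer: 1362420420/154427 ≈ 8822.4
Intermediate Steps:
g(S) = S²
A(M, D) = 88/7 + 17*M (A(M, D) = -3/7 + (17*M + 13) = -3/7 + (13 + 17*M) = 88/7 + 17*M)
P = -319817/308854 (P = -54/(88/7 + 17*(-15)) + 229/(-182) = -54/(88/7 - 255) + 229*(-1/182) = -54/(-1697/7) - 229/182 = -54*(-7/1697) - 229/182 = 378/1697 - 229/182 = -319817/308854 ≈ -1.0355)
P*((-60 + g(0))*(72 + 70)) = -319817*(-60 + 0²)*(72 + 70)/308854 = -319817*(-60 + 0)*142/308854 = -(-9594510)*142/154427 = -319817/308854*(-8520) = 1362420420/154427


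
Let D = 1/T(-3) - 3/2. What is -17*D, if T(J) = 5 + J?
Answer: 17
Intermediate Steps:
D = -1 (D = 1/(5 - 3) - 3/2 = 1/2 - 3*1/2 = 1*(1/2) - 3/2 = 1/2 - 3/2 = -1)
-17*D = -17*(-1) = 17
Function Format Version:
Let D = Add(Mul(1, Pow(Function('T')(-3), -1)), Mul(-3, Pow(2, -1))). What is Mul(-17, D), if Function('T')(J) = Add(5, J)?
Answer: 17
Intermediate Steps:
D = -1 (D = Add(Mul(1, Pow(Add(5, -3), -1)), Mul(-3, Pow(2, -1))) = Add(Mul(1, Pow(2, -1)), Mul(-3, Rational(1, 2))) = Add(Mul(1, Rational(1, 2)), Rational(-3, 2)) = Add(Rational(1, 2), Rational(-3, 2)) = -1)
Mul(-17, D) = Mul(-17, -1) = 17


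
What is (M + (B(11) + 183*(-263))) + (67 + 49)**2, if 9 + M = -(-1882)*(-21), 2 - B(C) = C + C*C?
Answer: -74334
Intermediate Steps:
B(C) = 2 - C - C**2 (B(C) = 2 - (C + C*C) = 2 - (C + C**2) = 2 + (-C - C**2) = 2 - C - C**2)
M = -39531 (M = -9 - (-1882)*(-21) = -9 - 941*42 = -9 - 39522 = -39531)
(M + (B(11) + 183*(-263))) + (67 + 49)**2 = (-39531 + ((2 - 1*11 - 1*11**2) + 183*(-263))) + (67 + 49)**2 = (-39531 + ((2 - 11 - 1*121) - 48129)) + 116**2 = (-39531 + ((2 - 11 - 121) - 48129)) + 13456 = (-39531 + (-130 - 48129)) + 13456 = (-39531 - 48259) + 13456 = -87790 + 13456 = -74334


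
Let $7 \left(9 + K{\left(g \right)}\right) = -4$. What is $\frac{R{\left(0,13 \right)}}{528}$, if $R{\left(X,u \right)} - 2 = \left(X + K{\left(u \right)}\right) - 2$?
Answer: $- \frac{67}{3696} \approx -0.018128$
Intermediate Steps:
$K{\left(g \right)} = - \frac{67}{7}$ ($K{\left(g \right)} = -9 + \frac{1}{7} \left(-4\right) = -9 - \frac{4}{7} = - \frac{67}{7}$)
$R{\left(X,u \right)} = - \frac{67}{7} + X$ ($R{\left(X,u \right)} = 2 + \left(\left(X - \frac{67}{7}\right) - 2\right) = 2 + \left(\left(- \frac{67}{7} + X\right) - 2\right) = 2 + \left(- \frac{81}{7} + X\right) = - \frac{67}{7} + X$)
$\frac{R{\left(0,13 \right)}}{528} = \frac{- \frac{67}{7} + 0}{528} = \left(- \frac{67}{7}\right) \frac{1}{528} = - \frac{67}{3696}$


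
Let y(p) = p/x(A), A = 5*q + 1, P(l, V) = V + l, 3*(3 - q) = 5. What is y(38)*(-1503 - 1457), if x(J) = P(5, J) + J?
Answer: -337440/61 ≈ -5531.8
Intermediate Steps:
q = 4/3 (q = 3 - 1/3*5 = 3 - 5/3 = 4/3 ≈ 1.3333)
A = 23/3 (A = 5*(4/3) + 1 = 20/3 + 1 = 23/3 ≈ 7.6667)
x(J) = 5 + 2*J (x(J) = (J + 5) + J = (5 + J) + J = 5 + 2*J)
y(p) = 3*p/61 (y(p) = p/(5 + 2*(23/3)) = p/(5 + 46/3) = p/(61/3) = p*(3/61) = 3*p/61)
y(38)*(-1503 - 1457) = ((3/61)*38)*(-1503 - 1457) = (114/61)*(-2960) = -337440/61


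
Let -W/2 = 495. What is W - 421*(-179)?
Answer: 74369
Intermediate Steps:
W = -990 (W = -2*495 = -990)
W - 421*(-179) = -990 - 421*(-179) = -990 + 75359 = 74369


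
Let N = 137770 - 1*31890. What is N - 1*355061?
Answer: -249181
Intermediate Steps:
N = 105880 (N = 137770 - 31890 = 105880)
N - 1*355061 = 105880 - 1*355061 = 105880 - 355061 = -249181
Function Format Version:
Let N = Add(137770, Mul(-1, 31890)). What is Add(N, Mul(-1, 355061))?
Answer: -249181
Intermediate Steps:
N = 105880 (N = Add(137770, -31890) = 105880)
Add(N, Mul(-1, 355061)) = Add(105880, Mul(-1, 355061)) = Add(105880, -355061) = -249181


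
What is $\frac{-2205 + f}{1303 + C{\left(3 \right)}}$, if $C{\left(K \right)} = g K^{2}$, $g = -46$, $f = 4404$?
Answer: $\frac{2199}{889} \approx 2.4736$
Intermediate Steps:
$C{\left(K \right)} = - 46 K^{2}$
$\frac{-2205 + f}{1303 + C{\left(3 \right)}} = \frac{-2205 + 4404}{1303 - 46 \cdot 3^{2}} = \frac{2199}{1303 - 414} = \frac{2199}{889}$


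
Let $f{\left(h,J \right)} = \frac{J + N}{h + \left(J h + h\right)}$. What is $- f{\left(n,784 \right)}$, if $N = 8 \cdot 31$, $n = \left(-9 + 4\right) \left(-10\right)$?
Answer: $- \frac{86}{3275} \approx -0.02626$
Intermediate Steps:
$n = 50$ ($n = \left(-5\right) \left(-10\right) = 50$)
$N = 248$
$f{\left(h,J \right)} = \frac{248 + J}{2 h + J h}$ ($f{\left(h,J \right)} = \frac{J + 248}{h + \left(J h + h\right)} = \frac{248 + J}{h + \left(h + J h\right)} = \frac{248 + J}{2 h + J h}$)
$- f{\left(n,784 \right)} = - \frac{248 + 784}{50 \left(2 + 784\right)} = - \frac{1032}{50 \cdot 786} = \left(-1\right) \frac{86}{3275} = - \frac{86}{3275}$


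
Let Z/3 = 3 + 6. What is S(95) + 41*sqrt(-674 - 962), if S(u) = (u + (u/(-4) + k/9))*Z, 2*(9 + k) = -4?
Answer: 7563/4 + 82*I*sqrt(409) ≈ 1890.8 + 1658.3*I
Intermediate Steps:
k = -11 (k = -9 + (1/2)*(-4) = -9 - 2 = -11)
Z = 27 (Z = 3*(3 + 6) = 3*9 = 27)
S(u) = -33 + 81*u/4 (S(u) = (u + (u/(-4) - 11/9))*27 = (u + (u*(-1/4) - 11*1/9))*27 = (u + (-u/4 - 11/9))*27 = (u + (-11/9 - u/4))*27 = (-11/9 + 3*u/4)*27 = -33 + 81*u/4)
S(95) + 41*sqrt(-674 - 962) = (-33 + (81/4)*95) + 41*sqrt(-674 - 962) = (-33 + 7695/4) + 41*sqrt(-1636) = 7563/4 + 41*(2*I*sqrt(409)) = 7563/4 + 82*I*sqrt(409)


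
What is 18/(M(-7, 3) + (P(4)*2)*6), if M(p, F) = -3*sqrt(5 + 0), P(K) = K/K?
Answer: 24/11 + 6*sqrt(5)/11 ≈ 3.4015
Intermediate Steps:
P(K) = 1
M(p, F) = -3*sqrt(5)
18/(M(-7, 3) + (P(4)*2)*6) = 18/(-3*sqrt(5) + (1*2)*6) = 18/(-3*sqrt(5) + 2*6) = 18/(-3*sqrt(5) + 12) = 18/(12 - 3*sqrt(5))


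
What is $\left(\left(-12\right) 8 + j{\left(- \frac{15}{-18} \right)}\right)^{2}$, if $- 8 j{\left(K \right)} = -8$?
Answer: $9025$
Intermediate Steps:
$j{\left(K \right)} = 1$ ($j{\left(K \right)} = \left(- \frac{1}{8}\right) \left(-8\right) = 1$)
$\left(\left(-12\right) 8 + j{\left(- \frac{15}{-18} \right)}\right)^{2} = \left(\left(-12\right) 8 + 1\right)^{2} = \left(-96 + 1\right)^{2} = \left(-95\right)^{2} = 9025$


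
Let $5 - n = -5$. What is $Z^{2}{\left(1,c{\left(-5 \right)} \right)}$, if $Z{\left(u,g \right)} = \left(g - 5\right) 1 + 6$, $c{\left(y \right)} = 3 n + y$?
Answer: $676$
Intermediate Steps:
$n = 10$ ($n = 5 - -5 = 5 + 5 = 10$)
$c{\left(y \right)} = 30 + y$ ($c{\left(y \right)} = 3 \cdot 10 + y = 30 + y$)
$Z{\left(u,g \right)} = 1 + g$ ($Z{\left(u,g \right)} = \left(-5 + g\right) 1 + 6 = \left(-5 + g\right) + 6 = 1 + g$)
$Z^{2}{\left(1,c{\left(-5 \right)} \right)} = \left(1 + \left(30 - 5\right)\right)^{2} = \left(1 + 25\right)^{2} = 26^{2} = 676$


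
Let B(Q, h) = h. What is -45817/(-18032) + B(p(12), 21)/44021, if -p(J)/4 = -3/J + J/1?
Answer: 2017288829/793786672 ≈ 2.5413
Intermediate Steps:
p(J) = -4*J + 12/J (p(J) = -4*(-3/J + J/1) = -4*(-3/J + J*1) = -4*(-3/J + J) = -4*(J - 3/J) = -4*J + 12/J)
-45817/(-18032) + B(p(12), 21)/44021 = -45817/(-18032) + 21/44021 = -45817*(-1/18032) + 21*(1/44021) = 45817/18032 + 21/44021 = 2017288829/793786672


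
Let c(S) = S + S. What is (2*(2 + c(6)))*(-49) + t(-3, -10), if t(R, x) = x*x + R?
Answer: -1275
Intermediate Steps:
c(S) = 2*S
t(R, x) = R + x² (t(R, x) = x² + R = R + x²)
(2*(2 + c(6)))*(-49) + t(-3, -10) = (2*(2 + 2*6))*(-49) + (-3 + (-10)²) = (2*(2 + 12))*(-49) + (-3 + 100) = (2*14)*(-49) + 97 = 28*(-49) + 97 = -1372 + 97 = -1275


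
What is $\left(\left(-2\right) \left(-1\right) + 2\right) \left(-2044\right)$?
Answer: $-8176$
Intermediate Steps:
$\left(\left(-2\right) \left(-1\right) + 2\right) \left(-2044\right) = \left(2 + 2\right) \left(-2044\right) = 4 \left(-2044\right) = -8176$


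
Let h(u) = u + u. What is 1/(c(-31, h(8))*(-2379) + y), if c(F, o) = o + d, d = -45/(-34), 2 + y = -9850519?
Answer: -34/336318945 ≈ -1.0109e-7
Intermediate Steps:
y = -9850521 (y = -2 - 9850519 = -9850521)
h(u) = 2*u
d = 45/34 (d = -45*(-1/34) = 45/34 ≈ 1.3235)
c(F, o) = 45/34 + o (c(F, o) = o + 45/34 = 45/34 + o)
1/(c(-31, h(8))*(-2379) + y) = 1/((45/34 + 2*8)*(-2379) - 9850521) = 1/((45/34 + 16)*(-2379) - 9850521) = 1/((589/34)*(-2379) - 9850521) = 1/(-1401231/34 - 9850521) = 1/(-336318945/34) = -34/336318945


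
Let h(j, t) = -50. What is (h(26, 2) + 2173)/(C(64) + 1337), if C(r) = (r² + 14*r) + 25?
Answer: 2123/6354 ≈ 0.33412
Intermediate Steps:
C(r) = 25 + r² + 14*r
(h(26, 2) + 2173)/(C(64) + 1337) = (-50 + 2173)/((25 + 64² + 14*64) + 1337) = 2123/((25 + 4096 + 896) + 1337) = 2123/(5017 + 1337) = 2123/6354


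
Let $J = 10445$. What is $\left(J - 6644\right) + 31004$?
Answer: $34805$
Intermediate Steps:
$\left(J - 6644\right) + 31004 = \left(10445 - 6644\right) + 31004 = 3801 + 31004 = 34805$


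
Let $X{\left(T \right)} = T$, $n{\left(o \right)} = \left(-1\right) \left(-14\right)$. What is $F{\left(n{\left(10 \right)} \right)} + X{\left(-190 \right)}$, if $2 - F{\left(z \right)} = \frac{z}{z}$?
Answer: $-189$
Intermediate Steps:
$n{\left(o \right)} = 14$
$F{\left(z \right)} = 1$ ($F{\left(z \right)} = 2 - \frac{z}{z} = 2 - 1 = 1$)
$F{\left(n{\left(10 \right)} \right)} + X{\left(-190 \right)} = 1 - 190 = -189$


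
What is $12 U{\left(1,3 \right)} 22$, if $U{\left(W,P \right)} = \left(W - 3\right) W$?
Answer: $-528$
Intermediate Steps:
$U{\left(W,P \right)} = W \left(-3 + W\right)$ ($U{\left(W,P \right)} = \left(-3 + W\right) W = W \left(-3 + W\right)$)
$12 U{\left(1,3 \right)} 22 = 12 \cdot 1 \left(-3 + 1\right) 22 = 12 \cdot 1 \left(-2\right) 22 = 12 \left(-2\right) 22 = \left(-24\right) 22 = -528$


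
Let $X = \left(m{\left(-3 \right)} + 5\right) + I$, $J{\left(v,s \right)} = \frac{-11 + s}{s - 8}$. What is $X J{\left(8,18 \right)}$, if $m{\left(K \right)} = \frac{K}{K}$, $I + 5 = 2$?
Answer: $\frac{21}{10} \approx 2.1$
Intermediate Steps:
$I = -3$ ($I = -5 + 2 = -3$)
$m{\left(K \right)} = 1$
$J{\left(v,s \right)} = \frac{-11 + s}{-8 + s}$
$X = 3$ ($X = \left(1 + 5\right) - 3 = 6 - 3 = 3$)
$X J{\left(8,18 \right)} = 3 \frac{-11 + 18}{-8 + 18} = 3 \cdot \frac{1}{10} \cdot 7 = 3 \cdot \frac{7}{10} = \frac{21}{10}$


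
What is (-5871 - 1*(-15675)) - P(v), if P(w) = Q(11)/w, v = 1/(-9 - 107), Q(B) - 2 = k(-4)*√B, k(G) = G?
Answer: 10036 - 464*√11 ≈ 8497.1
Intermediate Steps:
Q(B) = 2 - 4*√B
v = -1/116 (v = 1/(-116) = -1/116 ≈ -0.0086207)
P(w) = (2 - 4*√11)/w
(-5871 - 1*(-15675)) - P(v) = (-5871 - 1*(-15675)) - 2*(1 - 2*√11)/(-1/116) = (-5871 + 15675) - 2*(-116)*(1 - 2*√11) = 9804 - (-232 + 464*√11) = 9804 + (232 - 464*√11) = 10036 - 464*√11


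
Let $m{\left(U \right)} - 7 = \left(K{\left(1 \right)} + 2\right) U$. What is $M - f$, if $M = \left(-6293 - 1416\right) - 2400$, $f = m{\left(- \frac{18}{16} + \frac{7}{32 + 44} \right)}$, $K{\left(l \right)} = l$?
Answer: $- \frac{1537161}{152} \approx -10113.0$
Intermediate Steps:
$m{\left(U \right)} = 7 + 3 U$ ($m{\left(U \right)} = 7 + \left(1 + 2\right) U = 7 + 3 U$)
$f = \frac{593}{152}$ ($f = 7 + 3 \left(- \frac{18}{16} + \frac{7}{32 + 44}\right) = 7 + 3 \left(\left(-18\right) \frac{1}{16} + \frac{7}{76}\right) = 7 + 3 \left(- \frac{9}{8} + 7 \cdot \frac{1}{76}\right) = 7 + 3 \left(- \frac{9}{8} + \frac{7}{76}\right) = 7 + 3 \left(- \frac{157}{152}\right) = 7 - \frac{471}{152} = \frac{593}{152} \approx 3.9013$)
$M = -10109$ ($M = -7709 - 2400 = -10109$)
$M - f = -10109 - \frac{593}{152} = - \frac{1537161}{152}$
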